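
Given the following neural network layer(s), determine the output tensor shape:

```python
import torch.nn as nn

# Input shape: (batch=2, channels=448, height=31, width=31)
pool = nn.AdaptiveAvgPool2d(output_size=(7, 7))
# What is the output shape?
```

Input: (2, 448, 31, 31) -> Output: (2, 448, 7, 7)

Answer: (2, 448, 7, 7)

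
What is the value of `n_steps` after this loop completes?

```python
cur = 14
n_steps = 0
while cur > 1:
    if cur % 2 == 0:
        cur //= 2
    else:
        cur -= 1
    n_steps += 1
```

Steps to reduce 14 to 1
`n_steps` takes the values: 0 → 1 → 2 → 3 → 4 → 5

Answer: 5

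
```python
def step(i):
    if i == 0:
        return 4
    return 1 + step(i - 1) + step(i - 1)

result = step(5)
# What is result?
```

step(i) = 1 + 2·step(i-1), step(0)=4. Closed form: (4+1)·2^5 - 1 = 159.

Answer: 159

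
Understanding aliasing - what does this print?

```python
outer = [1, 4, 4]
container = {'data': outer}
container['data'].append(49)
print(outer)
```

Key concept: dict holds reference to list.
Step by step:
`outer = [1, 4, 4]` → outer = [1, 4, 4]
`container = {'data': outer}` → container = {'data': [1, 4, 4]}
`container['data'].append(49)` → outer = [1, 4, 4, 49]; container = {'data': [1, 4, 4, 49]}
`print(outer)` → prints [1, 4, 4, 49]

Answer: [1, 4, 4, 49]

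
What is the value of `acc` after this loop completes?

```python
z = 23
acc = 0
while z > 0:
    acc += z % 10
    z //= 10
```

Sum digits of 23
`acc` takes the values: 0 → 3 → 5

Answer: 5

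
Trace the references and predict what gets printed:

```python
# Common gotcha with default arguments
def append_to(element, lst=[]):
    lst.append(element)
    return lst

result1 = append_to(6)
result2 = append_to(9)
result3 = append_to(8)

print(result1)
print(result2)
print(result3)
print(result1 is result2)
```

Key concept: mutable default argument gotcha.
Step by step:
`result1 = append_to(6)` → result1 = [6]
`result2 = append_to(9)` → result1 = [6, 9] (same object as result2); result2 = [6, 9] (same object as result1)
`result3 = append_to(8)` → result1 = [6, 9, 8] (same object as result2, result3); result2 = [6, 9, 8] (same object as result1, result3); result3 = [6, 9, 8] (same object as result1, result2)
`print(result1)` → prints [6, 9, 8]
`print(result2)` → prints [6, 9, 8]
`print(result3)` → prints [6, 9, 8]
`print(result1 is result2)` → prints True

Answer:
[6, 9, 8]
[6, 9, 8]
[6, 9, 8]
True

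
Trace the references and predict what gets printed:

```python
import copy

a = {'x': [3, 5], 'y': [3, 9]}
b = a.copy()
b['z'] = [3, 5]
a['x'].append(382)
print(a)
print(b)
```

Key concept: shallow copy of dict with mutable values.
Step by step:
`a = {'x': [3, 5], 'y': [3, 9]}` → a = {'x': [3, 5], 'y': [3, 9]}
`b = a.copy()` → b = {'x': [3, 5], 'y': [3, 9]}
`b['z'] = [3, 5]` → b = {'x': [3, 5], 'y': [3, 9], 'z': [3, 5]}
`a['x'].append(382)` → a = {'x': [3, 5, 382], 'y': [3, 9]}; b = {'x': [3, 5, 382], 'y': [3, 9], 'z': [3, 5]}
`print(a)` → prints {'x': [3, 5, 382], 'y': [3, 9]}
`print(b)` → prints {'x': [3, 5, 382], 'y': [3, 9], 'z': [3, 5]}

Answer:
{'x': [3, 5, 382], 'y': [3, 9]}
{'x': [3, 5, 382], 'y': [3, 9], 'z': [3, 5]}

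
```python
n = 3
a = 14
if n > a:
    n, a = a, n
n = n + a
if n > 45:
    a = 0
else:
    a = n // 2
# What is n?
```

Trace:
`n = 3` → n = 3
`a = 14` → a = 14
`if n > a: ...` → n > a is False → no variable changes
`n = n + a` → n = 17
`if n > 45: ...` → n > 45 is False, take else branch → a = 8
So n = 17

Answer: 17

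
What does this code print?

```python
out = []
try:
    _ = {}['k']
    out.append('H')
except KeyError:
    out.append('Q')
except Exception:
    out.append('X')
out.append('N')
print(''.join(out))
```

Execution trace: 'Q' (except KeyError) → 'N' (after the try/except). Output: QN

Answer: QN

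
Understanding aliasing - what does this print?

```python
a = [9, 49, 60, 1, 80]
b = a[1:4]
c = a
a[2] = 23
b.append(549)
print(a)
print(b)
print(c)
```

Key concept: slice vs alias.
Step by step:
`a = [9, 49, 60, 1, 80]` → a = [9, 49, 60, 1, 80]
`b = a[1:4]` → b = [49, 60, 1]
`c = a` → c = [9, 49, 60, 1, 80] (same object as a)
`a[2] = 23` → a = [9, 49, 23, 1, 80] (same object as c); c = [9, 49, 23, 1, 80] (same object as a)
`b.append(549)` → b = [49, 60, 1, 549]
`print(a)` → prints [9, 49, 23, 1, 80]
`print(b)` → prints [49, 60, 1, 549]
`print(c)` → prints [9, 49, 23, 1, 80]

Answer:
[9, 49, 23, 1, 80]
[49, 60, 1, 549]
[9, 49, 23, 1, 80]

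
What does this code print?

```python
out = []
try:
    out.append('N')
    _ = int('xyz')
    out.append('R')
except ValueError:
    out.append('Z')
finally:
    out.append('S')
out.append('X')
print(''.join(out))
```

Execution trace: 'N' (try body) → 'Z' (except ValueError) → 'S' (finally) → 'X' (after the try/except). Output: NZSX

Answer: NZSX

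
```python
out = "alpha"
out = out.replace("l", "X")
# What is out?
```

Trace:
`out = "alpha"` → out = 'alpha'
`out = out.replace("l", "X")` → out = 'aXpha'
So out = 'aXpha'

Answer: 'aXpha'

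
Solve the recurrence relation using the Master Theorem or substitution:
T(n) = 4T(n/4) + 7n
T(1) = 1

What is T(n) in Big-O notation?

By Master Theorem: a=4, b=4, f(n)=7n. Since log_4(4) = 1 and f(n) = Θ(n^1), Case 2 applies. T(n) = O(n log n).

Answer: O(n log n)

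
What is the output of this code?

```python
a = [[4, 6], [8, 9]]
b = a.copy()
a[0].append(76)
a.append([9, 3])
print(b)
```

Key concept: shallow copy with nested lists.
Step by step:
`a = [[4, 6], [8, 9]]` → a = [[4, 6], [8, 9]]
`b = a.copy()` → b = [[4, 6], [8, 9]]
`a[0].append(76)` → a = [[4, 6, 76], [8, 9]]; b = [[4, 6, 76], [8, 9]]
`a.append([9, 3])` → a = [[4, 6, 76], [8, 9], [9, 3]]
`print(b)` → prints [[4, 6, 76], [8, 9]]

Answer: [[4, 6, 76], [8, 9]]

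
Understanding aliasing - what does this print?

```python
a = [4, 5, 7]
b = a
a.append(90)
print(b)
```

Key concept: basic list aliasing.
Step by step:
`a = [4, 5, 7]` → a = [4, 5, 7]
`b = a` → b = [4, 5, 7] (same object as a)
`a.append(90)` → a = [4, 5, 7, 90] (same object as b); b = [4, 5, 7, 90] (same object as a)
`print(b)` → prints [4, 5, 7, 90]

Answer: [4, 5, 7, 90]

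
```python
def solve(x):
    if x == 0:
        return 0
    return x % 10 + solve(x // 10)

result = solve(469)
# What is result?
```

Sum of digits of 469: 9 + 6 + 4 = 19

Answer: 19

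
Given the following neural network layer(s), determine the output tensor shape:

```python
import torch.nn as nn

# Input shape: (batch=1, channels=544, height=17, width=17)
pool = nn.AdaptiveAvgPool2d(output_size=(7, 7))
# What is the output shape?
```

Input: (1, 544, 17, 17) -> Output: (1, 544, 7, 7)

Answer: (1, 544, 7, 7)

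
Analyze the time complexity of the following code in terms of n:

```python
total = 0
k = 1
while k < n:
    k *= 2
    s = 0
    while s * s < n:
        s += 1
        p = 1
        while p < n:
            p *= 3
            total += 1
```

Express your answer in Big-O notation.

Each loop level contributes: log n × √n × log n. Multiplying the contributions gives O(√n log² n).

Answer: O(√n log² n)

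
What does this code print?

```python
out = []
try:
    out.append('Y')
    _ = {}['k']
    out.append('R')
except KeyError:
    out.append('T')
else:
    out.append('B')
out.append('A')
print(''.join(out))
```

Execution trace: 'Y' (try body) → 'T' (except KeyError) → 'A' (after the try/except). Output: YTA

Answer: YTA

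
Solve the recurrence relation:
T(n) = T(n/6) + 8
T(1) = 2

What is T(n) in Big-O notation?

Each step divides n by 6 and adds 8. After log_6(n) steps we reach T(1)=2. So T(n) = 8·log_6(n) + 2 = O(log n).

Answer: O(log n)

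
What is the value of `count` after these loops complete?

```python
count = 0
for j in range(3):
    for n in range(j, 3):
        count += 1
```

Upper triangle: 3 + 2 + ... + 1
`count` takes the values: 0 → 1 → 2 → 3 → 4 → 5 → 6

Answer: 6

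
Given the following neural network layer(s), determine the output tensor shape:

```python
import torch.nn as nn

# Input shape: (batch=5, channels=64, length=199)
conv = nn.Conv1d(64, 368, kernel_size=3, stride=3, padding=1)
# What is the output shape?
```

Input: (5, 64, 199) -> Output: (5, 368, 67)

Answer: (5, 368, 67)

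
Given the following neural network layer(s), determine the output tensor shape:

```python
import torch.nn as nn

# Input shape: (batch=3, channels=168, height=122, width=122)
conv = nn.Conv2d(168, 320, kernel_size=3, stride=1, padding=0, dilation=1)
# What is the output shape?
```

Input: (3, 168, 122, 122) -> Output: (3, 320, 120, 120)

Answer: (3, 320, 120, 120)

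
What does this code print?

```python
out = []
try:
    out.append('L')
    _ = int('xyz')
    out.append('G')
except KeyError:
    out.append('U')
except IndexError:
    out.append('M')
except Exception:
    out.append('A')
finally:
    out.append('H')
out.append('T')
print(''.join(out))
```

Execution trace: 'L' (try body) → 'A' (except Exception) → 'H' (finally) → 'T' (after the try/except). Output: LAHT

Answer: LAHT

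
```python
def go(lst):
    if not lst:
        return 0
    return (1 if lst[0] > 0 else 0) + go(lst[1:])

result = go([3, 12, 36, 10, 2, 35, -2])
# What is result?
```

Count of positive elements in [3, 12, 36, 10, 2, 35, -2] = 6

Answer: 6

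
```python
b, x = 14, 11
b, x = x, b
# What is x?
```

Trace:
`b, x = 14, 11` → b = 14; x = 11
`b, x = x, b` → b = 11; x = 14
So x = 14

Answer: 14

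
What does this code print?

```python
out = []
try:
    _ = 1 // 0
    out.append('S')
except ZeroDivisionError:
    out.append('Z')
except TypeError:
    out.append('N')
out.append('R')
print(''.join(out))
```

Execution trace: 'Z' (except ZeroDivisionError) → 'R' (after the try/except). Output: ZR

Answer: ZR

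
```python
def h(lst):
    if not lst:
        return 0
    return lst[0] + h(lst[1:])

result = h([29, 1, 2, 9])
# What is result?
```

29 + 1 + 2 + 9 + 0 = 41

Answer: 41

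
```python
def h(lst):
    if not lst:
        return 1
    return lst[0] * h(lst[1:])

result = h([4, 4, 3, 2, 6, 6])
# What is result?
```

Product over [4, 4, 3, 2, 6, 6] = 4 * 4 * 3 * 2 * 6 * 6 = 3456

Answer: 3456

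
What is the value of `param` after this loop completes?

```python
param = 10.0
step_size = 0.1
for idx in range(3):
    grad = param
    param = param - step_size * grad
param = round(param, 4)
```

Gradient descent: w = 10.0 * (1 - 0.1)^3
`param` takes the values: 10.0 → 9.0 → 8.1 → 7.29

Answer: 7.29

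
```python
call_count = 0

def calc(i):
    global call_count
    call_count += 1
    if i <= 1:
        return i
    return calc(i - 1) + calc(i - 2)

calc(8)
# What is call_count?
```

Calls(i) = 1 + Calls(i-1) + Calls(i-2); Calls(0)=Calls(1)=1. For i=8 this gives 67.

Answer: 67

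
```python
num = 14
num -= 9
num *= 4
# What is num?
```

Trace:
`num = 14` → num = 14
`num -= 9` → num = 5
`num *= 4` → num = 20
So num = 20

Answer: 20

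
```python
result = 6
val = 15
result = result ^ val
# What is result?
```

Trace:
`result = 6` → result = 6
`val = 15` → val = 15
`result = result ^ val` → result = 9
So result = 9

Answer: 9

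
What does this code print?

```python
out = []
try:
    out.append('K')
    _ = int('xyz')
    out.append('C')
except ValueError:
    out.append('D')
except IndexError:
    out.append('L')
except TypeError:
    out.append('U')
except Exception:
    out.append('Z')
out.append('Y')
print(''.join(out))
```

Execution trace: 'K' (try body) → 'D' (except ValueError) → 'Y' (after the try/except). Output: KDY

Answer: KDY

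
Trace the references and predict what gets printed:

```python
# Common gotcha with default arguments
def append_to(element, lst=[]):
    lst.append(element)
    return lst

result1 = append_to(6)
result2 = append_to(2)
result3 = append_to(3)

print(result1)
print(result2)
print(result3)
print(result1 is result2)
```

Key concept: mutable default argument gotcha.
Step by step:
`result1 = append_to(6)` → result1 = [6]
`result2 = append_to(2)` → result1 = [6, 2] (same object as result2); result2 = [6, 2] (same object as result1)
`result3 = append_to(3)` → result1 = [6, 2, 3] (same object as result2, result3); result2 = [6, 2, 3] (same object as result1, result3); result3 = [6, 2, 3] (same object as result1, result2)
`print(result1)` → prints [6, 2, 3]
`print(result2)` → prints [6, 2, 3]
`print(result3)` → prints [6, 2, 3]
`print(result1 is result2)` → prints True

Answer:
[6, 2, 3]
[6, 2, 3]
[6, 2, 3]
True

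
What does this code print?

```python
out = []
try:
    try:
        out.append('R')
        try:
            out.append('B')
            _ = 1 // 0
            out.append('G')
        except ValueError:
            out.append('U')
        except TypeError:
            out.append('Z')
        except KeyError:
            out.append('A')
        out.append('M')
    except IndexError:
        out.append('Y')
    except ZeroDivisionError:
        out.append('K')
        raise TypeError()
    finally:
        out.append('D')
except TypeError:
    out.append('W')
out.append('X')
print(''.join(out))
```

Execution trace: 'R' (try body) → 'B' (inner try body) → 'K' (except ZeroDivisionError) → 'D' (finally) → 'W' (outer except TypeError) → 'X' (after the try/except). Output: RBKDWX

Answer: RBKDWX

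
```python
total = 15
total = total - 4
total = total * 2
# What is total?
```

Trace:
`total = 15` → total = 15
`total = total - 4` → total = 11
`total = total * 2` → total = 22
So total = 22

Answer: 22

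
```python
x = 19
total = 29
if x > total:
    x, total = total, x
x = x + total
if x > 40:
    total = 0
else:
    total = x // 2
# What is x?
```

Trace:
`x = 19` → x = 19
`total = 29` → total = 29
`if x > total: ...` → x > total is False → no variable changes
`x = x + total` → x = 48
`if x > 40: ...` → x > 40 is True → total = 0
So x = 48

Answer: 48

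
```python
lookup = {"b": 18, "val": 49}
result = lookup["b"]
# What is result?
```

Trace:
`lookup = {"b": 18, "val": 49}` → lookup = {'b': 18, 'val': 49}
`result = lookup["b"]` → result = 18
So result = 18

Answer: 18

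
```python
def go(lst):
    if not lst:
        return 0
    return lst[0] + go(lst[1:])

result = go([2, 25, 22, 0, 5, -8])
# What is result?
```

2 + 25 + 22 + 0 + 5 + (-8) + 0 = 46

Answer: 46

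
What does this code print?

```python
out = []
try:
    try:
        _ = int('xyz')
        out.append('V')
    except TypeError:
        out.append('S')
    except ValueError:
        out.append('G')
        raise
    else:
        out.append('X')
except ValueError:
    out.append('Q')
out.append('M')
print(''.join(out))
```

Execution trace: 'G' (inner except ValueError) → 'Q' (outer except ValueError) → 'M' (after the try/except). Output: GQM

Answer: GQM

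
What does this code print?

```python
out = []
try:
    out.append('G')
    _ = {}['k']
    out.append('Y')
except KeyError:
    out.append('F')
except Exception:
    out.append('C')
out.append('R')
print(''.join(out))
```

Execution trace: 'G' (try body) → 'F' (except KeyError) → 'R' (after the try/except). Output: GFR

Answer: GFR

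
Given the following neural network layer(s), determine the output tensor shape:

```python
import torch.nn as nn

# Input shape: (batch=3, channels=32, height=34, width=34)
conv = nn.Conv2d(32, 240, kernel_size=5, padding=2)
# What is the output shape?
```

Input: (3, 32, 34, 34) -> Output: (3, 240, 34, 34)

Answer: (3, 240, 34, 34)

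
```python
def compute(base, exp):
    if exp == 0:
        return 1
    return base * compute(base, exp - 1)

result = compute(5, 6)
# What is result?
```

compute(5, 6) = 5 * 5 * 5 * 5 * 5 * 5 = 15625

Answer: 15625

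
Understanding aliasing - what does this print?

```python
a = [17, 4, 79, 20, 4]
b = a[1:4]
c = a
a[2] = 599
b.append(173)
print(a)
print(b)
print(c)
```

Key concept: slice vs alias.
Step by step:
`a = [17, 4, 79, 20, 4]` → a = [17, 4, 79, 20, 4]
`b = a[1:4]` → b = [4, 79, 20]
`c = a` → c = [17, 4, 79, 20, 4] (same object as a)
`a[2] = 599` → a = [17, 4, 599, 20, 4] (same object as c); c = [17, 4, 599, 20, 4] (same object as a)
`b.append(173)` → b = [4, 79, 20, 173]
`print(a)` → prints [17, 4, 599, 20, 4]
`print(b)` → prints [4, 79, 20, 173]
`print(c)` → prints [17, 4, 599, 20, 4]

Answer:
[17, 4, 599, 20, 4]
[4, 79, 20, 173]
[17, 4, 599, 20, 4]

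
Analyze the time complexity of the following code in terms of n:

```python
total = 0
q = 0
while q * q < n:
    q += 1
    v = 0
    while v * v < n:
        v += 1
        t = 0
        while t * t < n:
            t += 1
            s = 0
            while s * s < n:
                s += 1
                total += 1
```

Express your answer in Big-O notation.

Each loop level contributes: √n × √n × √n × √n. Multiplying the contributions gives O(n^2).

Answer: O(n^2)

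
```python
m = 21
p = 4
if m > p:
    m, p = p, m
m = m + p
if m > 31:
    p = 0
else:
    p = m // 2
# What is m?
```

Trace:
`m = 21` → m = 21
`p = 4` → p = 4
`if m > p: ...` → m > p is True → m = 4; p = 21
`m = m + p` → m = 25
`if m > 31: ...` → m > 31 is False, take else branch → p = 12
So m = 25

Answer: 25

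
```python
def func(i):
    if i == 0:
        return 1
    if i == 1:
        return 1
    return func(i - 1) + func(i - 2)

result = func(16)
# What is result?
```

Build up from base cases: func(0)=1, func(1)=1, func(2)=2, func(3)=3, func(4)=5, func(5)=8, func(6)=13, ..., func(16)=1597

Answer: 1597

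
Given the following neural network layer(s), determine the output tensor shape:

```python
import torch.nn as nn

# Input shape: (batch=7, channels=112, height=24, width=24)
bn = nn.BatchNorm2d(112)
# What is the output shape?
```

Input: (7, 112, 24, 24) -> Output: (7, 112, 24, 24)

Answer: (7, 112, 24, 24)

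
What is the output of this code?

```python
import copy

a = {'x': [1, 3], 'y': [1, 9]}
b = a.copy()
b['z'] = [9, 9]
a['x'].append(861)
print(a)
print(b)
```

Key concept: shallow copy of dict with mutable values.
Step by step:
`a = {'x': [1, 3], 'y': [1, 9]}` → a = {'x': [1, 3], 'y': [1, 9]}
`b = a.copy()` → b = {'x': [1, 3], 'y': [1, 9]}
`b['z'] = [9, 9]` → b = {'x': [1, 3], 'y': [1, 9], 'z': [9, 9]}
`a['x'].append(861)` → a = {'x': [1, 3, 861], 'y': [1, 9]}; b = {'x': [1, 3, 861], 'y': [1, 9], 'z': [9, 9]}
`print(a)` → prints {'x': [1, 3, 861], 'y': [1, 9]}
`print(b)` → prints {'x': [1, 3, 861], 'y': [1, 9], 'z': [9, 9]}

Answer:
{'x': [1, 3, 861], 'y': [1, 9]}
{'x': [1, 3, 861], 'y': [1, 9], 'z': [9, 9]}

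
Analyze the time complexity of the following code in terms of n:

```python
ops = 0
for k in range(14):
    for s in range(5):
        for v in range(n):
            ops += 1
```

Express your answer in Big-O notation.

Each loop level contributes: 1 × 1 × n. Multiplying the contributions gives O(n).

Answer: O(n)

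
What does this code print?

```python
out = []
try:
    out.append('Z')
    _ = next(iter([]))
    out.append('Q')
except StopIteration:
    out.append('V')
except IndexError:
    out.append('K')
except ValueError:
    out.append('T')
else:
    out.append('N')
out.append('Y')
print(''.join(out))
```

Execution trace: 'Z' (try body) → 'V' (except StopIteration) → 'Y' (after the try/except). Output: ZVY

Answer: ZVY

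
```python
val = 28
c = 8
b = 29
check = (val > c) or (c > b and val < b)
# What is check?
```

Trace:
`val = 28` → val = 28
`c = 8` → c = 8
`b = 29` → b = 29
`check = (val > c) or (c > b and val < b)` → check = True
So check = True

Answer: True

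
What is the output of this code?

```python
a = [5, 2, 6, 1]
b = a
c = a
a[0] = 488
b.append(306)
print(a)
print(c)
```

Key concept: multiple aliases.
Step by step:
`a = [5, 2, 6, 1]` → a = [5, 2, 6, 1]
`b = a` → b = [5, 2, 6, 1] (same object as a)
`c = a` → c = [5, 2, 6, 1] (same object as a, b)
`a[0] = 488` → a = [488, 2, 6, 1] (same object as b, c); b = [488, 2, 6, 1] (same object as a, c); c = [488, 2, 6, 1] (same object as a, b)
`b.append(306)` → a = [488, 2, 6, 1, 306] (same object as b, c); b = [488, 2, 6, 1, 306] (same object as a, c); c = [488, 2, 6, 1, 306] (same object as a, b)
`print(a)` → prints [488, 2, 6, 1, 306]
`print(c)` → prints [488, 2, 6, 1, 306]

Answer:
[488, 2, 6, 1, 306]
[488, 2, 6, 1, 306]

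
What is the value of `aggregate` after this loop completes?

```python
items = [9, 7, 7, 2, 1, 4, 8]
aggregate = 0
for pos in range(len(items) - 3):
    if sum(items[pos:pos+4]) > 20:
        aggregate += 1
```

Count windows with sum > 20
`aggregate` takes the values: 0 → 1

Answer: 1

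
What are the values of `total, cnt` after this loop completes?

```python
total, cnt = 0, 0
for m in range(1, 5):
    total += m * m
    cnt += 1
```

Sum of squares and count
`total, cnt` takes the values: (0, 0) → (1, 0) → (1, 1) → (5, 1) → (5, 2) → (14, 2) → (14, 3) → (30, 3) → (30, 4)

Answer: 30, 4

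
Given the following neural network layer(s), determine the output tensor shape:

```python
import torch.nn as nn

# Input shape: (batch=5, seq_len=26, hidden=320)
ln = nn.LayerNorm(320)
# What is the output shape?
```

Input: (5, 26, 320) -> Output: (5, 26, 320)

Answer: (5, 26, 320)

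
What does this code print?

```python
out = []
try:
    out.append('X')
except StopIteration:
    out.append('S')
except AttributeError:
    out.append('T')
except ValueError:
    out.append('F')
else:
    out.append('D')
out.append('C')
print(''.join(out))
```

Execution trace: 'X' (try body, no exception) → 'D' (else) → 'C' (after the try/except). Output: XDC

Answer: XDC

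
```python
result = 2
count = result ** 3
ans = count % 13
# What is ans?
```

Trace:
`result = 2` → result = 2
`count = result ** 3` → count = 8
`ans = count % 13` → ans = 8
So ans = 8

Answer: 8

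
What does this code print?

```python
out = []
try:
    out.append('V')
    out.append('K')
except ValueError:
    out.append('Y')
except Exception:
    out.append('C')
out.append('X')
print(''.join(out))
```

Execution trace: 'V' (try body) → 'K' (try body, no exception) → 'X' (after the try/except). Output: VKX

Answer: VKX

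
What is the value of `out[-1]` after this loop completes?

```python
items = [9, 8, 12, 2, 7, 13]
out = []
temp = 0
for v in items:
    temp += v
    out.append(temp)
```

Cumulative sum ends at 51
`out` takes the values: [] → [9] → [9, 17] → [9, 17, 29] → [9, 17, 29, 31] → [9, 17, 29, 31, 38] → [9, 17, 29, 31, 38, 51]
So `out[-1]` = 51

Answer: 51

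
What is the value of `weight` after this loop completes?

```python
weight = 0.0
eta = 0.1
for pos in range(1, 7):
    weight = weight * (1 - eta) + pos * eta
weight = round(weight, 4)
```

Moving average with lr=0.1
`weight` takes the values: 0.0 → 0.1 → 0.29 → 0.561 → 0.9049 → 1.31441 → 1.782969 → 1.783

Answer: 1.783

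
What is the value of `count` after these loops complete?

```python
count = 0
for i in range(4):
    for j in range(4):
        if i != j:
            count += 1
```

4² - 4 (exclude diagonal)
`count` takes the values: 0 → 1 → 2 → 3 → 4 → 5 → 6 → 7 → 8 → 9 → 10 → 11 → 12

Answer: 12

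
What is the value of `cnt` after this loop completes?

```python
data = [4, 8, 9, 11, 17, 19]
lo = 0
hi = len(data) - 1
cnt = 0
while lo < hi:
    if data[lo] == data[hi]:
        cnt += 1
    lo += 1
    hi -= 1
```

Count matching pairs from ends
`cnt` takes the values: 0

Answer: 0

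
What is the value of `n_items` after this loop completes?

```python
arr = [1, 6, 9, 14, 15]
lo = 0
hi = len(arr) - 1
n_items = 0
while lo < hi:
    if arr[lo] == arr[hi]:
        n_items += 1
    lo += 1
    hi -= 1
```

Count matching pairs from ends
`n_items` takes the values: 0

Answer: 0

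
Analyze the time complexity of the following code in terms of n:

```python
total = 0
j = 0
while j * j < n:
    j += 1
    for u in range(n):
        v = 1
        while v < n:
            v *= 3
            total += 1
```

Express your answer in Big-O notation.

Each loop level contributes: √n × n × log n. Multiplying the contributions gives O(n√n log n).

Answer: O(n√n log n)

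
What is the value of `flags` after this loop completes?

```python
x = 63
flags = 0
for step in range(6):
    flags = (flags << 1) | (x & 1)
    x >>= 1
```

Reverse lowest 6 bits of 63
`flags` takes the values: 0 → 1 → 3 → 7 → 15 → 31 → 63

Answer: 63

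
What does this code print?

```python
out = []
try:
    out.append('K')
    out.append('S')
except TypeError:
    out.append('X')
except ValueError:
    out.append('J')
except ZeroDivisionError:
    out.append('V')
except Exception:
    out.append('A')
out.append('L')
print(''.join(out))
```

Execution trace: 'K' (try body) → 'S' (try body, no exception) → 'L' (after the try/except). Output: KSL

Answer: KSL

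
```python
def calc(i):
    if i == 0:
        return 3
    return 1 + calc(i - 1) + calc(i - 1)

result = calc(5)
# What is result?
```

calc(i) = 1 + 2·calc(i-1), calc(0)=3. Closed form: (3+1)·2^5 - 1 = 127.

Answer: 127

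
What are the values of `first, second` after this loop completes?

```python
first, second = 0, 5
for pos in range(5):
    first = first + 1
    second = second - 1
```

first goes 0→5, second goes 5→0
`first, second` takes the values: (0, 5) → (1, 5) → (1, 4) → (2, 4) → (2, 3) → (3, 3) → (3, 2) → (4, 2) → (4, 1) → (5, 1) → (5, 0)

Answer: 5, 0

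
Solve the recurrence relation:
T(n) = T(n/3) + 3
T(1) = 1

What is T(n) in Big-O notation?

Each step divides n by 3 and adds 3. After log_3(n) steps we reach T(1)=1. So T(n) = 3·log_3(n) + 1 = O(log n).

Answer: O(log n)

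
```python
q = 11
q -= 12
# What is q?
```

Trace:
`q = 11` → q = 11
`q -= 12` → q = -1
So q = -1

Answer: -1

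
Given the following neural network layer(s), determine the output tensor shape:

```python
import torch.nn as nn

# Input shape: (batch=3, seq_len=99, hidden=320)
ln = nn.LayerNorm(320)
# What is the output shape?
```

Input: (3, 99, 320) -> Output: (3, 99, 320)

Answer: (3, 99, 320)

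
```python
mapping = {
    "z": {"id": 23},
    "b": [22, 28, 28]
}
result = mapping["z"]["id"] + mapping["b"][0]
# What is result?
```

Trace:
`mapping = { ...` → mapping = {'z': {'id': 23}, 'b': [22, 28, 28]}
`result = mapping["z"]["id"] + mapping["b"][0]` → result = 45
So result = 45

Answer: 45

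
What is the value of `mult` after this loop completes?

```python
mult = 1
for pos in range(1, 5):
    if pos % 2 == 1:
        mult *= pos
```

Product of odd numbers 1 to 4
`mult` takes the values: 1 → 3

Answer: 3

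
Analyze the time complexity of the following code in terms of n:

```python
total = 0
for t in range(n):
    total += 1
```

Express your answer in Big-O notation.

Each loop level contributes: n. Multiplying the contributions gives O(n).

Answer: O(n)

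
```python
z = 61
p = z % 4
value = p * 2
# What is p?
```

Trace:
`z = 61` → z = 61
`p = z % 4` → p = 1
`value = p * 2` → value = 2
So p = 1

Answer: 1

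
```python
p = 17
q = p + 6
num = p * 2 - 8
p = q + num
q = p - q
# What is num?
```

Trace:
`p = 17` → p = 17
`q = p + 6` → q = 23
`num = p * 2 - 8` → num = 26
`p = q + num` → p = 49
`q = p - q` → q = 26
So num = 26

Answer: 26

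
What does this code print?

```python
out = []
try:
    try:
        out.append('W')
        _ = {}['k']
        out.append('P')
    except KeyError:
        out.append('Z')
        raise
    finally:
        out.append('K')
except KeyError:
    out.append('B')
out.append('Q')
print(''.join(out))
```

Execution trace: 'W' (try body) → 'Z' (except KeyError) → 'K' (finally) → 'B' (outer except KeyError) → 'Q' (after the try/except). Output: WZKBQ

Answer: WZKBQ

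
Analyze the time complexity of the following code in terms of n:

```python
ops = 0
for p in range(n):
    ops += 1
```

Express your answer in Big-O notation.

Each loop level contributes: n. Multiplying the contributions gives O(n).

Answer: O(n)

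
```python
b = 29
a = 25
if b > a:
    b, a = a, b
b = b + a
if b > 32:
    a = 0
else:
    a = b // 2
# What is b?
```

Trace:
`b = 29` → b = 29
`a = 25` → a = 25
`if b > a: ...` → b > a is True → b = 25; a = 29
`b = b + a` → b = 54
`if b > 32: ...` → b > 32 is True → a = 0
So b = 54

Answer: 54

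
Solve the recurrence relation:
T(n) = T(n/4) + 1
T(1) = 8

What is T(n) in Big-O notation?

Each step divides n by 4 and adds 1. After log_4(n) steps we reach T(1)=8. So T(n) = 1·log_4(n) + 8 = O(log n).

Answer: O(log n)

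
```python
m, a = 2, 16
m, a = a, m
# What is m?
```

Trace:
`m, a = 2, 16` → m = 2; a = 16
`m, a = a, m` → m = 16; a = 2
So m = 16

Answer: 16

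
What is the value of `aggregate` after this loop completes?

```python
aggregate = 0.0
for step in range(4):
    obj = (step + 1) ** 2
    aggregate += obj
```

Sum of squared losses 1² + 2² + ... + 4²
`aggregate` takes the values: 0.0 → 1.0 → 5.0 → 14.0 → 30.0

Answer: 30.0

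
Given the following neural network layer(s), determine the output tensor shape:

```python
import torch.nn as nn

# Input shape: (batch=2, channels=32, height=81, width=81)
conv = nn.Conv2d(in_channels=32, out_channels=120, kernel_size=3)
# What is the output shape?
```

Input: (2, 32, 81, 81) -> Output: (2, 120, 79, 79)

Answer: (2, 120, 79, 79)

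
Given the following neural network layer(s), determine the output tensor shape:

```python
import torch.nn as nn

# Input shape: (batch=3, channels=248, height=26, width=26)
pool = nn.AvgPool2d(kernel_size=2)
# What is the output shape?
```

Input: (3, 248, 26, 26) -> Output: (3, 248, 13, 13)

Answer: (3, 248, 13, 13)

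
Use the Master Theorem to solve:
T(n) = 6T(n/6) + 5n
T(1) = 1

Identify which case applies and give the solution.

a=6, b=6, f(n)=5n. log_6(6) = 1. Since c=1 = 1, Case 2 applies: T(n) = Θ(n^log_b(a) · log n) = O(n log n).

Answer: O(n log n) - Case 2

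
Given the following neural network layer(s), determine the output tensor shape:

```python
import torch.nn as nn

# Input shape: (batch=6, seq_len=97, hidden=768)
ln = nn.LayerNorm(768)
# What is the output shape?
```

Input: (6, 97, 768) -> Output: (6, 97, 768)

Answer: (6, 97, 768)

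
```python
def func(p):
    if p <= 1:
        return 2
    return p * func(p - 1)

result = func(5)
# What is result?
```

func(5) = 5 * 4 * 3 * 2 * 2 = 240

Answer: 240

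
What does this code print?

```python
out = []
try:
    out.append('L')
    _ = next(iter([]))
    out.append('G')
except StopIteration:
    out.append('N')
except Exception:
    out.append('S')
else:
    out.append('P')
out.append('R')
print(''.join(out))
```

Execution trace: 'L' (try body) → 'N' (except StopIteration) → 'R' (after the try/except). Output: LNR

Answer: LNR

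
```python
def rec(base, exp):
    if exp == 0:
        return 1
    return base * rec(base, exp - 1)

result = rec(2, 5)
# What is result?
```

rec(2, 5) = 2 * 2 * 2 * 2 * 2 = 32

Answer: 32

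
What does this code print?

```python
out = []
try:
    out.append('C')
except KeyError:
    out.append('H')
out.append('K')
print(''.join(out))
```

Execution trace: 'C' (try body, no exception) → 'K' (after the try/except). Output: CK

Answer: CK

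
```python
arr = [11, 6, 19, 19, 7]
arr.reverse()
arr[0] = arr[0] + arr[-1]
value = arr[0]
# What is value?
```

Trace:
`arr = [11, 6, 19, 19, 7]` → arr = [11, 6, 19, 19, 7]
`arr.reverse()` → arr = [7, 19, 19, 6, 11]
`arr[0] = arr[0] + arr[-1]` → arr = [18, 19, 19, 6, 11]
`value = arr[0]` → value = 18
So value = 18

Answer: 18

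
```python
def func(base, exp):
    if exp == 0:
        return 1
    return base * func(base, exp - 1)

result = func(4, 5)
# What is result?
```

func(4, 5) = 4 * 4 * 4 * 4 * 4 = 1024

Answer: 1024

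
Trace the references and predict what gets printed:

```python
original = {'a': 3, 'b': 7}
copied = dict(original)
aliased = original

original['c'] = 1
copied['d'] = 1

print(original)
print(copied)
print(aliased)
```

Key concept: dict() creates copy, assignment creates alias.
Step by step:
`original = {'a': 3, 'b': 7}` → original = {'a': 3, 'b': 7}
`copied = dict(original)` → copied = {'a': 3, 'b': 7}
`aliased = original` → aliased = {'a': 3, 'b': 7} (same object as original)
`original['c'] = 1` → original = {'a': 3, 'b': 7, 'c': 1} (same object as aliased); aliased = {'a': 3, 'b': 7, 'c': 1} (same object as original)
`copied['d'] = 1` → copied = {'a': 3, 'b': 7, 'd': 1}
`print(original)` → prints {'a': 3, 'b': 7, 'c': 1}
`print(copied)` → prints {'a': 3, 'b': 7, 'd': 1}
`print(aliased)` → prints {'a': 3, 'b': 7, 'c': 1}

Answer:
{'a': 3, 'b': 7, 'c': 1}
{'a': 3, 'b': 7, 'd': 1}
{'a': 3, 'b': 7, 'c': 1}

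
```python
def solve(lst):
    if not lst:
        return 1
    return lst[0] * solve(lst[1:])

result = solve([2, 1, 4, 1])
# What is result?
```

Product over [2, 1, 4, 1] = 2 * 1 * 4 * 1 = 8

Answer: 8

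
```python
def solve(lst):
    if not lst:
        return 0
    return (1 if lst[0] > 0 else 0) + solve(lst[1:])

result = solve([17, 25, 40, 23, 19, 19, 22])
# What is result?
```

Count of positive elements in [17, 25, 40, 23, 19, 19, 22] = 7

Answer: 7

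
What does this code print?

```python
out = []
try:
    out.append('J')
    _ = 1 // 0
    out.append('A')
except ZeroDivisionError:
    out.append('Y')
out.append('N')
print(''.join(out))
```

Execution trace: 'J' (try body) → 'Y' (except ZeroDivisionError) → 'N' (after the try/except). Output: JYN

Answer: JYN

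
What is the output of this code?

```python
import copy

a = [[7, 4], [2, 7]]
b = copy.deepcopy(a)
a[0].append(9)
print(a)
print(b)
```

Key concept: deep copy is fully independent.
Step by step:
`a = [[7, 4], [2, 7]]` → a = [[7, 4], [2, 7]]
`b = copy.deepcopy(a)` → b = [[7, 4], [2, 7]]
`a[0].append(9)` → a = [[7, 4, 9], [2, 7]]
`print(a)` → prints [[7, 4, 9], [2, 7]]
`print(b)` → prints [[7, 4], [2, 7]]

Answer:
[[7, 4, 9], [2, 7]]
[[7, 4], [2, 7]]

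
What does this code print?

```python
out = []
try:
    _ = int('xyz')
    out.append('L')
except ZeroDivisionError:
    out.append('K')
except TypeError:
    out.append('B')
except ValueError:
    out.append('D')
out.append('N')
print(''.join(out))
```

Execution trace: 'D' (except ValueError) → 'N' (after the try/except). Output: DN

Answer: DN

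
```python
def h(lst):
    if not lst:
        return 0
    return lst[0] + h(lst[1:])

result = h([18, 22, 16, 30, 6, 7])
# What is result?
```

18 + 22 + 16 + 30 + 6 + 7 + 0 = 99

Answer: 99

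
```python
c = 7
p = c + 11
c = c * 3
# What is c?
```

Trace:
`c = 7` → c = 7
`p = c + 11` → p = 18
`c = c * 3` → c = 21
So c = 21

Answer: 21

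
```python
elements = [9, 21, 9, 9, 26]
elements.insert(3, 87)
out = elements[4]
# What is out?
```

Trace:
`elements = [9, 21, 9, 9, 26]` → elements = [9, 21, 9, 9, 26]
`elements.insert(3, 87)` → elements = [9, 21, 9, 87, 9, 26]
`out = elements[4]` → out = 9
So out = 9

Answer: 9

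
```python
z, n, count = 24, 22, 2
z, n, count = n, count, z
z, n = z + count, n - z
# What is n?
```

Trace:
`z, n, count = 24, 22, 2` → z = 24; n = 22; count = 2
`z, n, count = n, count, z` → z = 22; n = 2; count = 24
`z, n = z + count, n - z` → z = 46; n = -20
So n = -20

Answer: -20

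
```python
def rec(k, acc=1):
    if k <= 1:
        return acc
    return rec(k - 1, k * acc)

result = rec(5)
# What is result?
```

Accumulator trace (n, acc): (5, 1) -> (4, 5) -> (3, 20) -> (2, 60) -> (1, 120) -> return 120

Answer: 120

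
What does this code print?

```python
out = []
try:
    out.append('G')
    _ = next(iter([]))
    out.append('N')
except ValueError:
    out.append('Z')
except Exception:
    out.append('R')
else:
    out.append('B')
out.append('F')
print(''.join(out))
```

Execution trace: 'G' (try body) → 'R' (except Exception) → 'F' (after the try/except). Output: GRF

Answer: GRF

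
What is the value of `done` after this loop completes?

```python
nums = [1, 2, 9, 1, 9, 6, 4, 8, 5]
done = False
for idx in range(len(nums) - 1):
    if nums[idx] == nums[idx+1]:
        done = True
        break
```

Check consecutive duplicates in [1, 2, 9, 1, 9, 6, 4, 8, 5]
`done` takes the values: False

Answer: False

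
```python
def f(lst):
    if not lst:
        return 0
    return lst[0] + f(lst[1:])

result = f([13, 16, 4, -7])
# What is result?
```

13 + 16 + 4 + (-7) + 0 = 26

Answer: 26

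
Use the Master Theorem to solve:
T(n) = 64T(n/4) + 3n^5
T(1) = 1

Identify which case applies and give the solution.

a=64, b=4, f(n)=3n^5. log_4(64) = 3. Since c=5 > 3 and the regularity condition holds (64(n/4)^5 = (64/4^5)n^5 with 64/4^5 < 1), Case 3 applies: T(n) = Θ(f(n)) = O(n^5).

Answer: O(n^5) - Case 3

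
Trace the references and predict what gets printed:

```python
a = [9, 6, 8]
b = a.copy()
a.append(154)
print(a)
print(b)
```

Key concept: list.copy() creates independent copy.
Step by step:
`a = [9, 6, 8]` → a = [9, 6, 8]
`b = a.copy()` → b = [9, 6, 8]
`a.append(154)` → a = [9, 6, 8, 154]
`print(a)` → prints [9, 6, 8, 154]
`print(b)` → prints [9, 6, 8]

Answer:
[9, 6, 8, 154]
[9, 6, 8]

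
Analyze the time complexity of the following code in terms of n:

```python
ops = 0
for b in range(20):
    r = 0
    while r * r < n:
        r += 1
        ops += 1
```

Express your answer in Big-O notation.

Each loop level contributes: 1 × √n. Multiplying the contributions gives O(√n).

Answer: O(√n)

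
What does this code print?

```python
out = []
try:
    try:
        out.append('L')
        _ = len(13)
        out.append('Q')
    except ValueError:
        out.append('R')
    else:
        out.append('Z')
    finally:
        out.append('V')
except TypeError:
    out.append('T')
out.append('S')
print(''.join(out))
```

Execution trace: 'L' (try body) → 'V' (finally) → 'T' (outer except TypeError) → 'S' (after the try/except). Output: LVTS

Answer: LVTS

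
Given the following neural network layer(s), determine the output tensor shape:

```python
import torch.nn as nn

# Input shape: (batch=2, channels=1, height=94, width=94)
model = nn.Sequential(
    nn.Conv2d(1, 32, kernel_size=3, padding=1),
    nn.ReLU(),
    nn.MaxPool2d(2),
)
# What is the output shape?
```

Input: (2, 1, 94, 94) -> after Conv2d: (2, 32, 94, 94) -> after ReLU: (2, 32, 94, 94) -> Output: (2, 32, 47, 47)

Answer: (2, 32, 47, 47)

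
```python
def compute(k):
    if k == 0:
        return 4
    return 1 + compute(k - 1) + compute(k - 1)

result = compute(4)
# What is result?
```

compute(k) = 1 + 2·compute(k-1), compute(0)=4. Closed form: (4+1)·2^4 - 1 = 79.

Answer: 79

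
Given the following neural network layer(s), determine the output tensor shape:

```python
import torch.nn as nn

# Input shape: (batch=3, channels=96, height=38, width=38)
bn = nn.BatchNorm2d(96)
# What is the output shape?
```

Input: (3, 96, 38, 38) -> Output: (3, 96, 38, 38)

Answer: (3, 96, 38, 38)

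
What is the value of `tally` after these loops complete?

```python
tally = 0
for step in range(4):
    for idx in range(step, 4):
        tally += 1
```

Upper triangle: 4 + 3 + ... + 1
`tally` takes the values: 0 → 1 → 2 → 3 → 4 → 5 → 6 → 7 → 8 → 9 → 10

Answer: 10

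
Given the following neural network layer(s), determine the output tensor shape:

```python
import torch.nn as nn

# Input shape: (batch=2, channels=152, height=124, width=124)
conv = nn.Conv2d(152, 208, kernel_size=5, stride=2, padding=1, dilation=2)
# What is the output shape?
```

Input: (2, 152, 124, 124) -> Output: (2, 208, 59, 59)

Answer: (2, 208, 59, 59)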